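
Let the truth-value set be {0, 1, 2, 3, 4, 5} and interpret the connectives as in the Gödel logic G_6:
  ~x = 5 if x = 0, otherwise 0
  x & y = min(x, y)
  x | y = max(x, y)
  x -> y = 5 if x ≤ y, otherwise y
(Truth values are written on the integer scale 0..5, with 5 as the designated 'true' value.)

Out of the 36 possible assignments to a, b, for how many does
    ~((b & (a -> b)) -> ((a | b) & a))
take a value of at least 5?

5

value 5: 5 assignments (counts)
value 0: 31 assignments
So 5 of the 36 assignments meet the threshold.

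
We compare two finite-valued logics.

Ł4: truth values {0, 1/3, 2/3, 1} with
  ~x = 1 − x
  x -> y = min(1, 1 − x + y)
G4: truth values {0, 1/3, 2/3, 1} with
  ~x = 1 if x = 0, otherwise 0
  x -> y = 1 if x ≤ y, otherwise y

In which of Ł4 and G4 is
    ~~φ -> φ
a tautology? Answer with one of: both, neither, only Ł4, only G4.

only Ł4

In Ł4: every assignment gives 1 — tautology.
In G4: at φ = 1/3 the value is 1/3 — not a tautology.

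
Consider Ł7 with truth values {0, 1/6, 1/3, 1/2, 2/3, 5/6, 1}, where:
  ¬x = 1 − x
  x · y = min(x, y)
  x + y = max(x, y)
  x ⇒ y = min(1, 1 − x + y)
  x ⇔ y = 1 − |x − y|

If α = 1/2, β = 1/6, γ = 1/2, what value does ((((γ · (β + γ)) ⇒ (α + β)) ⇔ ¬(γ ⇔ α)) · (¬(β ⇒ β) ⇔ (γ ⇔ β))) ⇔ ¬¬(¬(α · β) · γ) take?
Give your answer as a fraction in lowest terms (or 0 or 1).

β + γ = 1/6 + 1/2 = 1/2
γ · (β + γ) = 1/2 · 1/2 = 1/2
α + β = 1/2 + 1/6 = 1/2
(γ · (β + γ)) ⇒ (α + β) = 1/2 ⇒ 1/2 = 1
γ ⇔ α = 1/2 ⇔ 1/2 = 1
¬(γ ⇔ α) = ¬1 = 0
((γ · (β + γ)) ⇒ (α + β)) ⇔ ¬(γ ⇔ α) = 1 ⇔ 0 = 0
β ⇒ β = 1/6 ⇒ 1/6 = 1
¬(β ⇒ β) = ¬1 = 0
γ ⇔ β = 1/2 ⇔ 1/6 = 2/3
¬(β ⇒ β) ⇔ (γ ⇔ β) = 0 ⇔ 2/3 = 1/3
(((γ · (β + γ)) ⇒ (α + β)) ⇔ ¬(γ ⇔ α)) · (¬(β ⇒ β) ⇔ (γ ⇔ β)) = 0 · 1/3 = 0
α · β = 1/2 · 1/6 = 1/6
¬(α · β) = ¬1/6 = 5/6
¬(α · β) · γ = 5/6 · 1/2 = 1/2
¬(¬(α · β) · γ) = ¬1/2 = 1/2
¬¬(¬(α · β) · γ) = ¬1/2 = 1/2
((((γ · (β + γ)) ⇒ (α + β)) ⇔ ¬(γ ⇔ α)) · (¬(β ⇒ β) ⇔ (γ ⇔ β))) ⇔ ¬¬(¬(α · β) · γ) = 0 ⇔ 1/2 = 1/2

1/2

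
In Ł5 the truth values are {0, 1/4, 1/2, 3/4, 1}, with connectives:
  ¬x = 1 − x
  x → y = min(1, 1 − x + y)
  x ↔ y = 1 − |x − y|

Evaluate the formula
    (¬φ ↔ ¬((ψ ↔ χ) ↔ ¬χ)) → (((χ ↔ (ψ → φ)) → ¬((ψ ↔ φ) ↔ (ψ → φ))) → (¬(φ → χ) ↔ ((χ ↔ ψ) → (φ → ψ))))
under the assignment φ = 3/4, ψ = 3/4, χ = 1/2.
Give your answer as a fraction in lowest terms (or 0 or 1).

¬φ = ¬3/4 = 1/4
ψ ↔ χ = 3/4 ↔ 1/2 = 3/4
¬χ = ¬1/2 = 1/2
(ψ ↔ χ) ↔ ¬χ = 3/4 ↔ 1/2 = 3/4
¬((ψ ↔ χ) ↔ ¬χ) = ¬3/4 = 1/4
¬φ ↔ ¬((ψ ↔ χ) ↔ ¬χ) = 1/4 ↔ 1/4 = 1
ψ → φ = 3/4 → 3/4 = 1
χ ↔ (ψ → φ) = 1/2 ↔ 1 = 1/2
ψ ↔ φ = 3/4 ↔ 3/4 = 1
ψ → φ = 3/4 → 3/4 = 1
(ψ ↔ φ) ↔ (ψ → φ) = 1 ↔ 1 = 1
¬((ψ ↔ φ) ↔ (ψ → φ)) = ¬1 = 0
(χ ↔ (ψ → φ)) → ¬((ψ ↔ φ) ↔ (ψ → φ)) = 1/2 → 0 = 1/2
φ → χ = 3/4 → 1/2 = 3/4
¬(φ → χ) = ¬3/4 = 1/4
χ ↔ ψ = 1/2 ↔ 3/4 = 3/4
φ → ψ = 3/4 → 3/4 = 1
(χ ↔ ψ) → (φ → ψ) = 3/4 → 1 = 1
¬(φ → χ) ↔ ((χ ↔ ψ) → (φ → ψ)) = 1/4 ↔ 1 = 1/4
((χ ↔ (ψ → φ)) → ¬((ψ ↔ φ) ↔ (ψ → φ))) → (¬(φ → χ) ↔ ((χ ↔ ψ) → (φ → ψ))) = 1/2 → 1/4 = 3/4
(¬φ ↔ ¬((ψ ↔ χ) ↔ ¬χ)) → (((χ ↔ (ψ → φ)) → ¬((ψ ↔ φ) ↔ (ψ → φ))) → (¬(φ → χ) ↔ ((χ ↔ ψ) → (φ → ψ)))) = 1 → 3/4 = 3/4

3/4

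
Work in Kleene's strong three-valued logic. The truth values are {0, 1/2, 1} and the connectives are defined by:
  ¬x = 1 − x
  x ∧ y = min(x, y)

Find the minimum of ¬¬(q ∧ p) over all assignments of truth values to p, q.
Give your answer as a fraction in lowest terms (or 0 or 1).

Take p = 0, q = 0:
q ∧ p = 0 ∧ 0 = 0
¬(q ∧ p) = ¬0 = 1
¬¬(q ∧ p) = ¬1 = 0
No assignment yields a value below 0, so this is the minimum.

0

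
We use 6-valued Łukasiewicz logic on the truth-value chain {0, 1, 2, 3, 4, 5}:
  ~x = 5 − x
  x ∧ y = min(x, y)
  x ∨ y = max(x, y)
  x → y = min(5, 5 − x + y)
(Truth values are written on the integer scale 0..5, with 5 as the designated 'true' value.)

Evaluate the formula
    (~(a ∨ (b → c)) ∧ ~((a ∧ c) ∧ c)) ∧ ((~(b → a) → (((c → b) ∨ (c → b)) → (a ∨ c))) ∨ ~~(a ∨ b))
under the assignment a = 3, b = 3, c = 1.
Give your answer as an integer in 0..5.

2

b → c = 3 → 1 = 3
a ∨ (b → c) = 3 ∨ 3 = 3
~(a ∨ (b → c)) = ~3 = 2
a ∧ c = 3 ∧ 1 = 1
(a ∧ c) ∧ c = 1 ∧ 1 = 1
~((a ∧ c) ∧ c) = ~1 = 4
~(a ∨ (b → c)) ∧ ~((a ∧ c) ∧ c) = 2 ∧ 4 = 2
b → a = 3 → 3 = 5
~(b → a) = ~5 = 0
c → b = 1 → 3 = 5
c → b = 1 → 3 = 5
(c → b) ∨ (c → b) = 5 ∨ 5 = 5
a ∨ c = 3 ∨ 1 = 3
((c → b) ∨ (c → b)) → (a ∨ c) = 5 → 3 = 3
~(b → a) → (((c → b) ∨ (c → b)) → (a ∨ c)) = 0 → 3 = 5
a ∨ b = 3 ∨ 3 = 3
~(a ∨ b) = ~3 = 2
~~(a ∨ b) = ~2 = 3
(~(b → a) → (((c → b) ∨ (c → b)) → (a ∨ c))) ∨ ~~(a ∨ b) = 5 ∨ 3 = 5
(~(a ∨ (b → c)) ∧ ~((a ∧ c) ∧ c)) ∧ ((~(b → a) → (((c → b) ∨ (c → b)) → (a ∨ c))) ∨ ~~(a ∨ b)) = 2 ∧ 5 = 2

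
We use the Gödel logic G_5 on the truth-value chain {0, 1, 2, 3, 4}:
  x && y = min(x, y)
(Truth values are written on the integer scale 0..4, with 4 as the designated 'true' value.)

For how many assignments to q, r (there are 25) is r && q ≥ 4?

1

value 4: 1 assignment (counts)
value 3: 3 assignments
value 2: 5 assignments
value 1: 7 assignments
value 0: 9 assignments
So 1 of the 25 assignments meets the threshold.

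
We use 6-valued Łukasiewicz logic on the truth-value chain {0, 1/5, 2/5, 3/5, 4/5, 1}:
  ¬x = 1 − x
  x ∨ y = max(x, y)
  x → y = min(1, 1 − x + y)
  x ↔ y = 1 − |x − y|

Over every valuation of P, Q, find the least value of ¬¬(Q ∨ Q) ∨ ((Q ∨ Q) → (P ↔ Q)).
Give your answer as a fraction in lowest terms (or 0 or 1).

4/5

Take P = 0, Q = 3/5:
Q ∨ Q = 3/5 ∨ 3/5 = 3/5
¬(Q ∨ Q) = ¬3/5 = 2/5
¬¬(Q ∨ Q) = ¬2/5 = 3/5
Q ∨ Q = 3/5 ∨ 3/5 = 3/5
P ↔ Q = 0 ↔ 3/5 = 2/5
(Q ∨ Q) → (P ↔ Q) = 3/5 → 2/5 = 4/5
¬¬(Q ∨ Q) ∨ ((Q ∨ Q) → (P ↔ Q)) = 3/5 ∨ 4/5 = 4/5
No assignment yields a value below 4/5, so this is the minimum.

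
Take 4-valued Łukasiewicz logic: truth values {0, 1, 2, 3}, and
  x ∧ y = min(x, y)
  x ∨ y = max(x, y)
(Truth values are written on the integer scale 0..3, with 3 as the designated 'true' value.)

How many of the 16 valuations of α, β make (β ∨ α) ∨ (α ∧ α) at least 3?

7

α = 0, β = 0 ↦ 0  <
α = 0, β = 1 ↦ 1  <
α = 0, β = 2 ↦ 2  <
α = 0, β = 3 ↦ 3  ≥
α = 1, β = 0 ↦ 1  <
α = 1, β = 1 ↦ 1  <
α = 1, β = 2 ↦ 2  <
α = 1, β = 3 ↦ 3  ≥
α = 2, β = 0 ↦ 2  <
α = 2, β = 1 ↦ 2  <
α = 2, β = 2 ↦ 2  <
α = 2, β = 3 ↦ 3  ≥
α = 3, β = 0 ↦ 3  ≥
α = 3, β = 1 ↦ 3  ≥
α = 3, β = 2 ↦ 3  ≥
α = 3, β = 3 ↦ 3  ≥
So 7 of the 16 assignments meet the threshold.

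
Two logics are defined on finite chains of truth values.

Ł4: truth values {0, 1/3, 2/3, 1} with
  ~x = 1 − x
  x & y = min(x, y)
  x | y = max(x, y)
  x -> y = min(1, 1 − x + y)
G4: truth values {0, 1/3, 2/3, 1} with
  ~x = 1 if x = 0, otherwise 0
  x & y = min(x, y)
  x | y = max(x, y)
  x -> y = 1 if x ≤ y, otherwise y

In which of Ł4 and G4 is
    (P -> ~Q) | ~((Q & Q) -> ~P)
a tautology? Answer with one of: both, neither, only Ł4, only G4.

only G4

In Ł4: at P = 1/3, Q = 1 the value is 2/3 — not a tautology.
In G4: every assignment gives 1 — tautology.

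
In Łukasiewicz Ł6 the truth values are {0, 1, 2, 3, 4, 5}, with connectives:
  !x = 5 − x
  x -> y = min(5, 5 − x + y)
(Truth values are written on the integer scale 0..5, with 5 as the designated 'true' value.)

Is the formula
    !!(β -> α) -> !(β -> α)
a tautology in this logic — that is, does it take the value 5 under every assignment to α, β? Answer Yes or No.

No

Counterexample: take α = 0, β = 0.
β -> α = 0 -> 0 = 5
!(β -> α) = !5 = 0
!!(β -> α) = !0 = 5
!!(β -> α) -> !(β -> α) = 5 -> 0 = 0
This gives 0 ≠ 5.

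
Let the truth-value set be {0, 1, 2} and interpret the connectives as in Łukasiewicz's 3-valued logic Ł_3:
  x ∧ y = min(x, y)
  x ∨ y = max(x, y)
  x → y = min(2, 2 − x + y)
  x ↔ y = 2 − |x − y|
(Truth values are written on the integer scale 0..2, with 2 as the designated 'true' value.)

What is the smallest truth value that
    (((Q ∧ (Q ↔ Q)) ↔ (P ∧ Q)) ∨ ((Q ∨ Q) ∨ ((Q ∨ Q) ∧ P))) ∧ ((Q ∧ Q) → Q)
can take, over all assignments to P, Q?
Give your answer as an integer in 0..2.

Take P = 0, Q = 1:
Q ↔ Q = 1 ↔ 1 = 2
Q ∧ (Q ↔ Q) = 1 ∧ 2 = 1
P ∧ Q = 0 ∧ 1 = 0
(Q ∧ (Q ↔ Q)) ↔ (P ∧ Q) = 1 ↔ 0 = 1
Q ∨ Q = 1 ∨ 1 = 1
Q ∨ Q = 1 ∨ 1 = 1
(Q ∨ Q) ∧ P = 1 ∧ 0 = 0
(Q ∨ Q) ∨ ((Q ∨ Q) ∧ P) = 1 ∨ 0 = 1
((Q ∧ (Q ↔ Q)) ↔ (P ∧ Q)) ∨ ((Q ∨ Q) ∨ ((Q ∨ Q) ∧ P)) = 1 ∨ 1 = 1
Q ∧ Q = 1 ∧ 1 = 1
(Q ∧ Q) → Q = 1 → 1 = 2
(((Q ∧ (Q ↔ Q)) ↔ (P ∧ Q)) ∨ ((Q ∨ Q) ∨ ((Q ∨ Q) ∧ P))) ∧ ((Q ∧ Q) → Q) = 1 ∧ 2 = 1
No assignment yields a value below 1, so this is the minimum.

1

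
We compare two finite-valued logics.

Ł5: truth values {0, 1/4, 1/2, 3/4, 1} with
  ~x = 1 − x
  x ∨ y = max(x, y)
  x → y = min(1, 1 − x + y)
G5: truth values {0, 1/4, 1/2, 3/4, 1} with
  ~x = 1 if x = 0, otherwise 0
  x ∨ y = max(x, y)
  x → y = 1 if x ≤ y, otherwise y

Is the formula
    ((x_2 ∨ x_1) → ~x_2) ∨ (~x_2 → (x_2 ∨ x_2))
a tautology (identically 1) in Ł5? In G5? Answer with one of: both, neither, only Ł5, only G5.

In Ł5: at x_1 = 1, x_2 = 1/4 the value is 3/4 — not a tautology.
In G5: every assignment gives 1 — tautology.

only G5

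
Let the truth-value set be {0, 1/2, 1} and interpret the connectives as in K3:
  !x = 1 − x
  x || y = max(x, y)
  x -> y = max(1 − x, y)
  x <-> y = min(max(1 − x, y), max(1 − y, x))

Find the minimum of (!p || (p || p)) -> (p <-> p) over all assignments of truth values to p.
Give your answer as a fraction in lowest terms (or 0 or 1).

Take p = 1/2:
!p = !1/2 = 1/2
p || p = 1/2 || 1/2 = 1/2
!p || (p || p) = 1/2 || 1/2 = 1/2
p <-> p = 1/2 <-> 1/2 = 1/2
(!p || (p || p)) -> (p <-> p) = 1/2 -> 1/2 = 1/2
No assignment yields a value below 1/2, so this is the minimum.

1/2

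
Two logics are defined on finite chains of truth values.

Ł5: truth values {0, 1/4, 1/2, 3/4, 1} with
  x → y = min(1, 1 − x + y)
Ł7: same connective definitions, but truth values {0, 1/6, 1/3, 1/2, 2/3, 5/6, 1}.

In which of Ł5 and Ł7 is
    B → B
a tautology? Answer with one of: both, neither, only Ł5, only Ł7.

In Ł5: every assignment gives 1 — tautology.
In Ł7: every assignment gives 1 — tautology.

both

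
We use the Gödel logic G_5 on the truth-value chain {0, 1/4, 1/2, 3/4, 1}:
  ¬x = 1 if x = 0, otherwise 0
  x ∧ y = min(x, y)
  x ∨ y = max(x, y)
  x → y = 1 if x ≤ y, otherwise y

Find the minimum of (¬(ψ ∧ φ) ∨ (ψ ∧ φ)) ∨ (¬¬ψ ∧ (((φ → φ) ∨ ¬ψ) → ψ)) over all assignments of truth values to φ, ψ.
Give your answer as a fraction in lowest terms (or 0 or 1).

Take φ = 1/4, ψ = 1/4:
ψ ∧ φ = 1/4 ∧ 1/4 = 1/4
¬(ψ ∧ φ) = ¬1/4 = 0
ψ ∧ φ = 1/4 ∧ 1/4 = 1/4
¬(ψ ∧ φ) ∨ (ψ ∧ φ) = 0 ∨ 1/4 = 1/4
¬ψ = ¬1/4 = 0
¬¬ψ = ¬0 = 1
φ → φ = 1/4 → 1/4 = 1
¬ψ = ¬1/4 = 0
(φ → φ) ∨ ¬ψ = 1 ∨ 0 = 1
((φ → φ) ∨ ¬ψ) → ψ = 1 → 1/4 = 1/4
¬¬ψ ∧ (((φ → φ) ∨ ¬ψ) → ψ) = 1 ∧ 1/4 = 1/4
(¬(ψ ∧ φ) ∨ (ψ ∧ φ)) ∨ (¬¬ψ ∧ (((φ → φ) ∨ ¬ψ) → ψ)) = 1/4 ∨ 1/4 = 1/4
No assignment yields a value below 1/4, so this is the minimum.

1/4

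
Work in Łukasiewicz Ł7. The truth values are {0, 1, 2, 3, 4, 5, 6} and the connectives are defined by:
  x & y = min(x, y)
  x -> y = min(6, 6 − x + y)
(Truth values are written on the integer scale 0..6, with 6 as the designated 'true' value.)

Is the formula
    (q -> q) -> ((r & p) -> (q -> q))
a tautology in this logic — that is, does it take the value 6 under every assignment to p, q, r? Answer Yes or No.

Yes

At p = 6, q = 3, r = 6, for instance:
q -> q = 3 -> 3 = 6
r & p = 6 & 6 = 6
(r & p) -> (q -> q) = 6 -> 6 = 6
(q -> q) -> ((r & p) -> (q -> q)) = 6 -> 6 = 6
and checking the remaining 342 assignments likewise gives ≥ 6 in every case.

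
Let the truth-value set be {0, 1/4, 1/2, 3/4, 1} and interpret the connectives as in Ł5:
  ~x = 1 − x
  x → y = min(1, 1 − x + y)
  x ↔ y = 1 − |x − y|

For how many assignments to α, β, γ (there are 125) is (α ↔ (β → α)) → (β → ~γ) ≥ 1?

90

value 1: 90 assignments (counts)
value 3/4: 13 assignments
value 1/2: 11 assignments
value 1/4: 6 assignments
value 0: 5 assignments
So 90 of the 125 assignments meet the threshold.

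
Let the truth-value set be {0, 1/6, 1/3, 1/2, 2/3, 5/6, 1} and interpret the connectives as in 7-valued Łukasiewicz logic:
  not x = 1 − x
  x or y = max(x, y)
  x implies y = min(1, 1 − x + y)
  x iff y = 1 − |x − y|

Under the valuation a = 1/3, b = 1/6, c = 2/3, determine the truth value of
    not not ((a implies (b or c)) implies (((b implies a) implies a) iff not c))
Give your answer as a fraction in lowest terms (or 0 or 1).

1

b or c = 1/6 or 2/3 = 2/3
a implies (b or c) = 1/3 implies 2/3 = 1
b implies a = 1/6 implies 1/3 = 1
(b implies a) implies a = 1 implies 1/3 = 1/3
not c = not 2/3 = 1/3
((b implies a) implies a) iff not c = 1/3 iff 1/3 = 1
(a implies (b or c)) implies (((b implies a) implies a) iff not c) = 1 implies 1 = 1
not ((a implies (b or c)) implies (((b implies a) implies a) iff not c)) = not 1 = 0
not not ((a implies (b or c)) implies (((b implies a) implies a) iff not c)) = not 0 = 1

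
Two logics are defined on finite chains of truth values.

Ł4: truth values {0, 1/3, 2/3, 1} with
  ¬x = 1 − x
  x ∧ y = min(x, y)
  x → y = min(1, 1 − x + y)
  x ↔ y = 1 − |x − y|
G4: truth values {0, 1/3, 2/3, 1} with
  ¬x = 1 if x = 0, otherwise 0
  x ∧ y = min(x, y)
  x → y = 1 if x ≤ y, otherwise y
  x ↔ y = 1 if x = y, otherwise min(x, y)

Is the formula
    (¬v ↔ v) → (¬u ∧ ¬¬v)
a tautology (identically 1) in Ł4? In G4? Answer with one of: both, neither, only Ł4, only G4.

In Ł4: at u = 0, v = 1/3 the value is 2/3 — not a tautology.
In G4: every assignment gives 1 — tautology.

only G4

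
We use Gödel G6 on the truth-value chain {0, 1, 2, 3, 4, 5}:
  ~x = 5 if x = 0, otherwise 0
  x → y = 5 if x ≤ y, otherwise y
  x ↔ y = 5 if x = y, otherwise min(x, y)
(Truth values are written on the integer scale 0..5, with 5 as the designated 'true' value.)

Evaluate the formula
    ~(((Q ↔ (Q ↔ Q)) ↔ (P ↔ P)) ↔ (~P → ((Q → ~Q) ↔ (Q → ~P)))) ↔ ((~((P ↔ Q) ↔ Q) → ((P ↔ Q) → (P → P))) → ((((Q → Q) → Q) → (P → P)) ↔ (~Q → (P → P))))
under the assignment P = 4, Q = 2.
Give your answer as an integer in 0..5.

0

Q ↔ Q = 2 ↔ 2 = 5
Q ↔ (Q ↔ Q) = 2 ↔ 5 = 2
P ↔ P = 4 ↔ 4 = 5
(Q ↔ (Q ↔ Q)) ↔ (P ↔ P) = 2 ↔ 5 = 2
~P = ~4 = 0
~Q = ~2 = 0
Q → ~Q = 2 → 0 = 0
~P = ~4 = 0
Q → ~P = 2 → 0 = 0
(Q → ~Q) ↔ (Q → ~P) = 0 ↔ 0 = 5
~P → ((Q → ~Q) ↔ (Q → ~P)) = 0 → 5 = 5
((Q ↔ (Q ↔ Q)) ↔ (P ↔ P)) ↔ (~P → ((Q → ~Q) ↔ (Q → ~P))) = 2 ↔ 5 = 2
~(((Q ↔ (Q ↔ Q)) ↔ (P ↔ P)) ↔ (~P → ((Q → ~Q) ↔ (Q → ~P)))) = ~2 = 0
P ↔ Q = 4 ↔ 2 = 2
(P ↔ Q) ↔ Q = 2 ↔ 2 = 5
~((P ↔ Q) ↔ Q) = ~5 = 0
P ↔ Q = 4 ↔ 2 = 2
P → P = 4 → 4 = 5
(P ↔ Q) → (P → P) = 2 → 5 = 5
~((P ↔ Q) ↔ Q) → ((P ↔ Q) → (P → P)) = 0 → 5 = 5
Q → Q = 2 → 2 = 5
(Q → Q) → Q = 5 → 2 = 2
P → P = 4 → 4 = 5
((Q → Q) → Q) → (P → P) = 2 → 5 = 5
~Q = ~2 = 0
P → P = 4 → 4 = 5
~Q → (P → P) = 0 → 5 = 5
(((Q → Q) → Q) → (P → P)) ↔ (~Q → (P → P)) = 5 ↔ 5 = 5
(~((P ↔ Q) ↔ Q) → ((P ↔ Q) → (P → P))) → ((((Q → Q) → Q) → (P → P)) ↔ (~Q → (P → P))) = 5 → 5 = 5
~(((Q ↔ (Q ↔ Q)) ↔ (P ↔ P)) ↔ (~P → ((Q → ~Q) ↔ (Q → ~P)))) ↔ ((~((P ↔ Q) ↔ Q) → ((P ↔ Q) → (P → P))) → ((((Q → Q) → Q) → (P → P)) ↔ (~Q → (P → P)))) = 0 ↔ 5 = 0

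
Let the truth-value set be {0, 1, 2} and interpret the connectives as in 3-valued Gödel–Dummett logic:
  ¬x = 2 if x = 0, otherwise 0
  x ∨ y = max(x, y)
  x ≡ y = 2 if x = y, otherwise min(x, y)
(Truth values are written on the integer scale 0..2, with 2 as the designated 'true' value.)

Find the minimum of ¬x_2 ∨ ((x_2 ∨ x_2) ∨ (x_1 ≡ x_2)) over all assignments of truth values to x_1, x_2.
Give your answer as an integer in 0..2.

1

Take x_1 = 0, x_2 = 1:
¬x_2 = ¬1 = 0
x_2 ∨ x_2 = 1 ∨ 1 = 1
x_1 ≡ x_2 = 0 ≡ 1 = 0
(x_2 ∨ x_2) ∨ (x_1 ≡ x_2) = 1 ∨ 0 = 1
¬x_2 ∨ ((x_2 ∨ x_2) ∨ (x_1 ≡ x_2)) = 0 ∨ 1 = 1
No assignment yields a value below 1, so this is the minimum.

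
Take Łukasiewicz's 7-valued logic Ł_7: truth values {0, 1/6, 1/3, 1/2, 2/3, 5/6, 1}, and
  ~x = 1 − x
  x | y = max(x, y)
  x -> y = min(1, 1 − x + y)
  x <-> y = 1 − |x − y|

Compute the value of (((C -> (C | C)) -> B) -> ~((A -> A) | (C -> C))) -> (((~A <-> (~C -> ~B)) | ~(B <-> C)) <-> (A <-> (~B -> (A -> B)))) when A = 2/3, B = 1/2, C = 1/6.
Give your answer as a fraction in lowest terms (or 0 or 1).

1

C | C = 1/6 | 1/6 = 1/6
C -> (C | C) = 1/6 -> 1/6 = 1
(C -> (C | C)) -> B = 1 -> 1/2 = 1/2
A -> A = 2/3 -> 2/3 = 1
C -> C = 1/6 -> 1/6 = 1
(A -> A) | (C -> C) = 1 | 1 = 1
~((A -> A) | (C -> C)) = ~1 = 0
((C -> (C | C)) -> B) -> ~((A -> A) | (C -> C)) = 1/2 -> 0 = 1/2
~A = ~2/3 = 1/3
~C = ~1/6 = 5/6
~B = ~1/2 = 1/2
~C -> ~B = 5/6 -> 1/2 = 2/3
~A <-> (~C -> ~B) = 1/3 <-> 2/3 = 2/3
B <-> C = 1/2 <-> 1/6 = 2/3
~(B <-> C) = ~2/3 = 1/3
(~A <-> (~C -> ~B)) | ~(B <-> C) = 2/3 | 1/3 = 2/3
~B = ~1/2 = 1/2
A -> B = 2/3 -> 1/2 = 5/6
~B -> (A -> B) = 1/2 -> 5/6 = 1
A <-> (~B -> (A -> B)) = 2/3 <-> 1 = 2/3
((~A <-> (~C -> ~B)) | ~(B <-> C)) <-> (A <-> (~B -> (A -> B))) = 2/3 <-> 2/3 = 1
(((C -> (C | C)) -> B) -> ~((A -> A) | (C -> C))) -> (((~A <-> (~C -> ~B)) | ~(B <-> C)) <-> (A <-> (~B -> (A -> B)))) = 1/2 -> 1 = 1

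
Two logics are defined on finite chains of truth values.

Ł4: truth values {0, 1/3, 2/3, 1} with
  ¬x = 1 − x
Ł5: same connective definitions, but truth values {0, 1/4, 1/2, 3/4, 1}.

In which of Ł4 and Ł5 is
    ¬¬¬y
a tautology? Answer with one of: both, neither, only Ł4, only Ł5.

neither

In Ł4: at y = 1/3 the value is 2/3 — not a tautology.
In Ł5: at y = 1/4 the value is 3/4 — not a tautology.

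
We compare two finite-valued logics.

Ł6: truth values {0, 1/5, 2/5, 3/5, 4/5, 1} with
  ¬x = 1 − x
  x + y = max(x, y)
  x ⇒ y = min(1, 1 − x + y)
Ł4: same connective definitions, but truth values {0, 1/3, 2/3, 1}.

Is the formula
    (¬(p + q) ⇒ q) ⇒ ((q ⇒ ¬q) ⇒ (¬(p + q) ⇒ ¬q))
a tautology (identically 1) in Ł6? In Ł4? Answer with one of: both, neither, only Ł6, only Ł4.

both

In Ł6: every assignment gives 1 — tautology.
In Ł4: every assignment gives 1 — tautology.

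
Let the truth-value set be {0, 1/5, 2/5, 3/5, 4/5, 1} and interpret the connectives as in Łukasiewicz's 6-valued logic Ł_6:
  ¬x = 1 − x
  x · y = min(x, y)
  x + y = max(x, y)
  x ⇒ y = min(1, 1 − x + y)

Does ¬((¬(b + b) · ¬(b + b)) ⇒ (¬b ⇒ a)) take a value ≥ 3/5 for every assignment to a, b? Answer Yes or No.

No

Counterexample: take a = 0, b = 2/5.
b + b = 2/5 + 2/5 = 2/5
¬(b + b) = ¬2/5 = 3/5
b + b = 2/5 + 2/5 = 2/5
¬(b + b) = ¬2/5 = 3/5
¬(b + b) · ¬(b + b) = 3/5 · 3/5 = 3/5
¬b = ¬2/5 = 3/5
¬b ⇒ a = 3/5 ⇒ 0 = 2/5
(¬(b + b) · ¬(b + b)) ⇒ (¬b ⇒ a) = 3/5 ⇒ 2/5 = 4/5
¬((¬(b + b) · ¬(b + b)) ⇒ (¬b ⇒ a)) = ¬4/5 = 1/5
This gives 1/5, which is below 3/5.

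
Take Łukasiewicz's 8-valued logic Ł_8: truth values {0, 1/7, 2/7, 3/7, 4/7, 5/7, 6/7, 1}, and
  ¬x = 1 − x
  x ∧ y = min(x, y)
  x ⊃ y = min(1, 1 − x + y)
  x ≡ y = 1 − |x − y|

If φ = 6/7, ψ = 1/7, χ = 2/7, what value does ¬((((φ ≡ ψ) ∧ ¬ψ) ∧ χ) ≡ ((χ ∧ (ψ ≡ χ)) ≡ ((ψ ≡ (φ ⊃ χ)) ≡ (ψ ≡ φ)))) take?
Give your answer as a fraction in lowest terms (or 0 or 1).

φ ≡ ψ = 6/7 ≡ 1/7 = 2/7
¬ψ = ¬1/7 = 6/7
(φ ≡ ψ) ∧ ¬ψ = 2/7 ∧ 6/7 = 2/7
((φ ≡ ψ) ∧ ¬ψ) ∧ χ = 2/7 ∧ 2/7 = 2/7
ψ ≡ χ = 1/7 ≡ 2/7 = 6/7
χ ∧ (ψ ≡ χ) = 2/7 ∧ 6/7 = 2/7
φ ⊃ χ = 6/7 ⊃ 2/7 = 3/7
ψ ≡ (φ ⊃ χ) = 1/7 ≡ 3/7 = 5/7
ψ ≡ φ = 1/7 ≡ 6/7 = 2/7
(ψ ≡ (φ ⊃ χ)) ≡ (ψ ≡ φ) = 5/7 ≡ 2/7 = 4/7
(χ ∧ (ψ ≡ χ)) ≡ ((ψ ≡ (φ ⊃ χ)) ≡ (ψ ≡ φ)) = 2/7 ≡ 4/7 = 5/7
(((φ ≡ ψ) ∧ ¬ψ) ∧ χ) ≡ ((χ ∧ (ψ ≡ χ)) ≡ ((ψ ≡ (φ ⊃ χ)) ≡ (ψ ≡ φ))) = 2/7 ≡ 5/7 = 4/7
¬((((φ ≡ ψ) ∧ ¬ψ) ∧ χ) ≡ ((χ ∧ (ψ ≡ χ)) ≡ ((ψ ≡ (φ ⊃ χ)) ≡ (ψ ≡ φ)))) = ¬4/7 = 3/7

3/7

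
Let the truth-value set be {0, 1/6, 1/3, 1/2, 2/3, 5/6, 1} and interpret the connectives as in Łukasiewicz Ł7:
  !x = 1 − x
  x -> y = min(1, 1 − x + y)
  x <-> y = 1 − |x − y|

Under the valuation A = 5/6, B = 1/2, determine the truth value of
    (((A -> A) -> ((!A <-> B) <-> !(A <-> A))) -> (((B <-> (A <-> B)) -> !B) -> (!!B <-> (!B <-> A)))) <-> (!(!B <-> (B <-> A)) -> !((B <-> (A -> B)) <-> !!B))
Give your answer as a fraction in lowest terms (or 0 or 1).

1

A -> A = 5/6 -> 5/6 = 1
!A = !5/6 = 1/6
!A <-> B = 1/6 <-> 1/2 = 2/3
A <-> A = 5/6 <-> 5/6 = 1
!(A <-> A) = !1 = 0
(!A <-> B) <-> !(A <-> A) = 2/3 <-> 0 = 1/3
(A -> A) -> ((!A <-> B) <-> !(A <-> A)) = 1 -> 1/3 = 1/3
A <-> B = 5/6 <-> 1/2 = 2/3
B <-> (A <-> B) = 1/2 <-> 2/3 = 5/6
!B = !1/2 = 1/2
(B <-> (A <-> B)) -> !B = 5/6 -> 1/2 = 2/3
!B = !1/2 = 1/2
!!B = !1/2 = 1/2
!B = !1/2 = 1/2
!B <-> A = 1/2 <-> 5/6 = 2/3
!!B <-> (!B <-> A) = 1/2 <-> 2/3 = 5/6
((B <-> (A <-> B)) -> !B) -> (!!B <-> (!B <-> A)) = 2/3 -> 5/6 = 1
((A -> A) -> ((!A <-> B) <-> !(A <-> A))) -> (((B <-> (A <-> B)) -> !B) -> (!!B <-> (!B <-> A))) = 1/3 -> 1 = 1
!B = !1/2 = 1/2
B <-> A = 1/2 <-> 5/6 = 2/3
!B <-> (B <-> A) = 1/2 <-> 2/3 = 5/6
!(!B <-> (B <-> A)) = !5/6 = 1/6
A -> B = 5/6 -> 1/2 = 2/3
B <-> (A -> B) = 1/2 <-> 2/3 = 5/6
!B = !1/2 = 1/2
!!B = !1/2 = 1/2
(B <-> (A -> B)) <-> !!B = 5/6 <-> 1/2 = 2/3
!((B <-> (A -> B)) <-> !!B) = !2/3 = 1/3
!(!B <-> (B <-> A)) -> !((B <-> (A -> B)) <-> !!B) = 1/6 -> 1/3 = 1
(((A -> A) -> ((!A <-> B) <-> !(A <-> A))) -> (((B <-> (A <-> B)) -> !B) -> (!!B <-> (!B <-> A)))) <-> (!(!B <-> (B <-> A)) -> !((B <-> (A -> B)) <-> !!B)) = 1 <-> 1 = 1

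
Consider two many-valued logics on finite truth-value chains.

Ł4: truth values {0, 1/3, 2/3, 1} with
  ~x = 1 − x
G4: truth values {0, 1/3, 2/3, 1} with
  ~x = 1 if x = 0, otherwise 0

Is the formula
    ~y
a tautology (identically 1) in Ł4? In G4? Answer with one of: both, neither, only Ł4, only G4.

In Ł4: at y = 1/3 the value is 2/3 — not a tautology.
In G4: at y = 1/3 the value is 0 — not a tautology.

neither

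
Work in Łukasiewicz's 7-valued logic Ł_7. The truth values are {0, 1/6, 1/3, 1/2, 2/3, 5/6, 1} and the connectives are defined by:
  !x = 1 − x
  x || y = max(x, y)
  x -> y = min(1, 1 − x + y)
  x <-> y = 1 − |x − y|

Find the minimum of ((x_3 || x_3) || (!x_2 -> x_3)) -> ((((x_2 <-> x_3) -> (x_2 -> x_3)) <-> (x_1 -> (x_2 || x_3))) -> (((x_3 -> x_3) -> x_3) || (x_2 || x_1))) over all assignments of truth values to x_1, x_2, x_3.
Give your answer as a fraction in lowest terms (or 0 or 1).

1/2

Take x_1 = 0, x_2 = 1/2, x_3 = 1/2:
x_3 || x_3 = 1/2 || 1/2 = 1/2
!x_2 = !1/2 = 1/2
!x_2 -> x_3 = 1/2 -> 1/2 = 1
(x_3 || x_3) || (!x_2 -> x_3) = 1/2 || 1 = 1
x_2 <-> x_3 = 1/2 <-> 1/2 = 1
x_2 -> x_3 = 1/2 -> 1/2 = 1
(x_2 <-> x_3) -> (x_2 -> x_3) = 1 -> 1 = 1
x_2 || x_3 = 1/2 || 1/2 = 1/2
x_1 -> (x_2 || x_3) = 0 -> 1/2 = 1
((x_2 <-> x_3) -> (x_2 -> x_3)) <-> (x_1 -> (x_2 || x_3)) = 1 <-> 1 = 1
x_3 -> x_3 = 1/2 -> 1/2 = 1
(x_3 -> x_3) -> x_3 = 1 -> 1/2 = 1/2
x_2 || x_1 = 1/2 || 0 = 1/2
((x_3 -> x_3) -> x_3) || (x_2 || x_1) = 1/2 || 1/2 = 1/2
(((x_2 <-> x_3) -> (x_2 -> x_3)) <-> (x_1 -> (x_2 || x_3))) -> (((x_3 -> x_3) -> x_3) || (x_2 || x_1)) = 1 -> 1/2 = 1/2
((x_3 || x_3) || (!x_2 -> x_3)) -> ((((x_2 <-> x_3) -> (x_2 -> x_3)) <-> (x_1 -> (x_2 || x_3))) -> (((x_3 -> x_3) -> x_3) || (x_2 || x_1))) = 1 -> 1/2 = 1/2
No assignment yields a value below 1/2, so this is the minimum.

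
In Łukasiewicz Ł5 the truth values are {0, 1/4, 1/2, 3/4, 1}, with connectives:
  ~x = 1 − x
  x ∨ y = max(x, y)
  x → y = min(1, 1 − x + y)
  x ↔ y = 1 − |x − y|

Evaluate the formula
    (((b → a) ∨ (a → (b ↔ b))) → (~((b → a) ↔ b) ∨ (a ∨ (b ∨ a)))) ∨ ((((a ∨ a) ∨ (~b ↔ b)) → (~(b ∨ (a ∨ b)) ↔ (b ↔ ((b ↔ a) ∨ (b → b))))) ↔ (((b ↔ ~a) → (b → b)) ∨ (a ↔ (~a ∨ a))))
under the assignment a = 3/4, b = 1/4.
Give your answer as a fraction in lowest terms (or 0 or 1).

b → a = 1/4 → 3/4 = 1
b ↔ b = 1/4 ↔ 1/4 = 1
a → (b ↔ b) = 3/4 → 1 = 1
(b → a) ∨ (a → (b ↔ b)) = 1 ∨ 1 = 1
b → a = 1/4 → 3/4 = 1
(b → a) ↔ b = 1 ↔ 1/4 = 1/4
~((b → a) ↔ b) = ~1/4 = 3/4
b ∨ a = 1/4 ∨ 3/4 = 3/4
a ∨ (b ∨ a) = 3/4 ∨ 3/4 = 3/4
~((b → a) ↔ b) ∨ (a ∨ (b ∨ a)) = 3/4 ∨ 3/4 = 3/4
((b → a) ∨ (a → (b ↔ b))) → (~((b → a) ↔ b) ∨ (a ∨ (b ∨ a))) = 1 → 3/4 = 3/4
a ∨ a = 3/4 ∨ 3/4 = 3/4
~b = ~1/4 = 3/4
~b ↔ b = 3/4 ↔ 1/4 = 1/2
(a ∨ a) ∨ (~b ↔ b) = 3/4 ∨ 1/2 = 3/4
a ∨ b = 3/4 ∨ 1/4 = 3/4
b ∨ (a ∨ b) = 1/4 ∨ 3/4 = 3/4
~(b ∨ (a ∨ b)) = ~3/4 = 1/4
b ↔ a = 1/4 ↔ 3/4 = 1/2
b → b = 1/4 → 1/4 = 1
(b ↔ a) ∨ (b → b) = 1/2 ∨ 1 = 1
b ↔ ((b ↔ a) ∨ (b → b)) = 1/4 ↔ 1 = 1/4
~(b ∨ (a ∨ b)) ↔ (b ↔ ((b ↔ a) ∨ (b → b))) = 1/4 ↔ 1/4 = 1
((a ∨ a) ∨ (~b ↔ b)) → (~(b ∨ (a ∨ b)) ↔ (b ↔ ((b ↔ a) ∨ (b → b)))) = 3/4 → 1 = 1
~a = ~3/4 = 1/4
b ↔ ~a = 1/4 ↔ 1/4 = 1
b → b = 1/4 → 1/4 = 1
(b ↔ ~a) → (b → b) = 1 → 1 = 1
~a = ~3/4 = 1/4
~a ∨ a = 1/4 ∨ 3/4 = 3/4
a ↔ (~a ∨ a) = 3/4 ↔ 3/4 = 1
((b ↔ ~a) → (b → b)) ∨ (a ↔ (~a ∨ a)) = 1 ∨ 1 = 1
(((a ∨ a) ∨ (~b ↔ b)) → (~(b ∨ (a ∨ b)) ↔ (b ↔ ((b ↔ a) ∨ (b → b))))) ↔ (((b ↔ ~a) → (b → b)) ∨ (a ↔ (~a ∨ a))) = 1 ↔ 1 = 1
(((b → a) ∨ (a → (b ↔ b))) → (~((b → a) ↔ b) ∨ (a ∨ (b ∨ a)))) ∨ ((((a ∨ a) ∨ (~b ↔ b)) → (~(b ∨ (a ∨ b)) ↔ (b ↔ ((b ↔ a) ∨ (b → b))))) ↔ (((b ↔ ~a) → (b → b)) ∨ (a ↔ (~a ∨ a)))) = 3/4 ∨ 1 = 1

1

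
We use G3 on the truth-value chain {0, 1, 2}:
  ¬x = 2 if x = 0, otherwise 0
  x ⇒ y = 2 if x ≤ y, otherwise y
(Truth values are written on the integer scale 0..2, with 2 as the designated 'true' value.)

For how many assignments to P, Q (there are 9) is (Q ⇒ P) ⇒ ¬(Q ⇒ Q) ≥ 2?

2

P = 0, Q = 0 ↦ 0  <
P = 0, Q = 1 ↦ 2  ≥
P = 0, Q = 2 ↦ 2  ≥
P = 1, Q = 0 ↦ 0  <
P = 1, Q = 1 ↦ 0  <
P = 1, Q = 2 ↦ 0  <
P = 2, Q = 0 ↦ 0  <
P = 2, Q = 1 ↦ 0  <
P = 2, Q = 2 ↦ 0  <
So 2 of the 9 assignments meet the threshold.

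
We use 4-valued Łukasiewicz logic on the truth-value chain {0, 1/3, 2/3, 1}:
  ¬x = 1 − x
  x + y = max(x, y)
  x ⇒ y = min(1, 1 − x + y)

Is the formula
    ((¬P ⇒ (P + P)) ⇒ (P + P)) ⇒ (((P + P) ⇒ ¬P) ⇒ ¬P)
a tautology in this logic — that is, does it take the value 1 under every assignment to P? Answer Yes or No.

Yes

P = 0 ↦ 1
P = 1/3 ↦ 1
P = 2/3 ↦ 1
P = 1 ↦ 1
Every assignment gives a value ≥ 1.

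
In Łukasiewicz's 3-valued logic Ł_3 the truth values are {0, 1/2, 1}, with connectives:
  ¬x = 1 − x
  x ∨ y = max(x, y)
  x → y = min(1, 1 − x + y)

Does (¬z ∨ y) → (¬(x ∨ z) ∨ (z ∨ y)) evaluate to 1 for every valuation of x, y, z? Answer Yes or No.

Counterexample: take x = 1/2, y = 0, z = 0.
¬z = ¬0 = 1
¬z ∨ y = 1 ∨ 0 = 1
x ∨ z = 1/2 ∨ 0 = 1/2
¬(x ∨ z) = ¬1/2 = 1/2
z ∨ y = 0 ∨ 0 = 0
¬(x ∨ z) ∨ (z ∨ y) = 1/2 ∨ 0 = 1/2
(¬z ∨ y) → (¬(x ∨ z) ∨ (z ∨ y)) = 1 → 1/2 = 1/2
This gives 1/2 ≠ 1.

No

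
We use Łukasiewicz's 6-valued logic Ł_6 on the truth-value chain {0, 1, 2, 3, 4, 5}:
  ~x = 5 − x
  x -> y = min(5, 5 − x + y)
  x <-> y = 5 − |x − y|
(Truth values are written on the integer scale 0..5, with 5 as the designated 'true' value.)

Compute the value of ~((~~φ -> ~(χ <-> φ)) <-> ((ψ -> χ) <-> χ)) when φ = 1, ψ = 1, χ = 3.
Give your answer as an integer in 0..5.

2

~φ = ~1 = 4
~~φ = ~4 = 1
χ <-> φ = 3 <-> 1 = 3
~(χ <-> φ) = ~3 = 2
~~φ -> ~(χ <-> φ) = 1 -> 2 = 5
ψ -> χ = 1 -> 3 = 5
(ψ -> χ) <-> χ = 5 <-> 3 = 3
(~~φ -> ~(χ <-> φ)) <-> ((ψ -> χ) <-> χ) = 5 <-> 3 = 3
~((~~φ -> ~(χ <-> φ)) <-> ((ψ -> χ) <-> χ)) = ~3 = 2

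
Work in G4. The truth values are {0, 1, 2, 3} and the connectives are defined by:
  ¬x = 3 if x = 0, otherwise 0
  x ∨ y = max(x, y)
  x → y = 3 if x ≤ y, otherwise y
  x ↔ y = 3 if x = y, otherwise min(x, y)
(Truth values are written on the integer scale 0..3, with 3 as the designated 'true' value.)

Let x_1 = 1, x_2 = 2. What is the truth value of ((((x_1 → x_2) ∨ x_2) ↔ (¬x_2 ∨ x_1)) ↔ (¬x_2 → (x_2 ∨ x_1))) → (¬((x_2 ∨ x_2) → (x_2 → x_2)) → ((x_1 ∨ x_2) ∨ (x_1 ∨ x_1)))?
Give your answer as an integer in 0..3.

x_1 → x_2 = 1 → 2 = 3
(x_1 → x_2) ∨ x_2 = 3 ∨ 2 = 3
¬x_2 = ¬2 = 0
¬x_2 ∨ x_1 = 0 ∨ 1 = 1
((x_1 → x_2) ∨ x_2) ↔ (¬x_2 ∨ x_1) = 3 ↔ 1 = 1
¬x_2 = ¬2 = 0
x_2 ∨ x_1 = 2 ∨ 1 = 2
¬x_2 → (x_2 ∨ x_1) = 0 → 2 = 3
(((x_1 → x_2) ∨ x_2) ↔ (¬x_2 ∨ x_1)) ↔ (¬x_2 → (x_2 ∨ x_1)) = 1 ↔ 3 = 1
x_2 ∨ x_2 = 2 ∨ 2 = 2
x_2 → x_2 = 2 → 2 = 3
(x_2 ∨ x_2) → (x_2 → x_2) = 2 → 3 = 3
¬((x_2 ∨ x_2) → (x_2 → x_2)) = ¬3 = 0
x_1 ∨ x_2 = 1 ∨ 2 = 2
x_1 ∨ x_1 = 1 ∨ 1 = 1
(x_1 ∨ x_2) ∨ (x_1 ∨ x_1) = 2 ∨ 1 = 2
¬((x_2 ∨ x_2) → (x_2 → x_2)) → ((x_1 ∨ x_2) ∨ (x_1 ∨ x_1)) = 0 → 2 = 3
((((x_1 → x_2) ∨ x_2) ↔ (¬x_2 ∨ x_1)) ↔ (¬x_2 → (x_2 ∨ x_1))) → (¬((x_2 ∨ x_2) → (x_2 → x_2)) → ((x_1 ∨ x_2) ∨ (x_1 ∨ x_1))) = 1 → 3 = 3

3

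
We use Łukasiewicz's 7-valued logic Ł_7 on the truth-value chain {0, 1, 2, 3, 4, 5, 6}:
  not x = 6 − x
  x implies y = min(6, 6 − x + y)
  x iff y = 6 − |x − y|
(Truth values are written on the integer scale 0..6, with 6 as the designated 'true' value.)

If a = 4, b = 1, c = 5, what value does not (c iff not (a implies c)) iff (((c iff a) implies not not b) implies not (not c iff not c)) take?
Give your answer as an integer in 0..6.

a implies c = 4 implies 5 = 6
not (a implies c) = not 6 = 0
c iff not (a implies c) = 5 iff 0 = 1
not (c iff not (a implies c)) = not 1 = 5
c iff a = 5 iff 4 = 5
not b = not 1 = 5
not not b = not 5 = 1
(c iff a) implies not not b = 5 implies 1 = 2
not c = not 5 = 1
not c = not 5 = 1
not c iff not c = 1 iff 1 = 6
not (not c iff not c) = not 6 = 0
((c iff a) implies not not b) implies not (not c iff not c) = 2 implies 0 = 4
not (c iff not (a implies c)) iff (((c iff a) implies not not b) implies not (not c iff not c)) = 5 iff 4 = 5

5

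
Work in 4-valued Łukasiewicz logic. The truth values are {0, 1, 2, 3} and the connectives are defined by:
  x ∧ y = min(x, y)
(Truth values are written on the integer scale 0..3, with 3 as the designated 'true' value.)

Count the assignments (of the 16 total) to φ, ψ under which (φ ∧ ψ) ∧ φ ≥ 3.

φ = 0, ψ = 0 ↦ 0  <
φ = 0, ψ = 1 ↦ 0  <
φ = 0, ψ = 2 ↦ 0  <
φ = 0, ψ = 3 ↦ 0  <
φ = 1, ψ = 0 ↦ 0  <
φ = 1, ψ = 1 ↦ 1  <
φ = 1, ψ = 2 ↦ 1  <
φ = 1, ψ = 3 ↦ 1  <
φ = 2, ψ = 0 ↦ 0  <
φ = 2, ψ = 1 ↦ 1  <
φ = 2, ψ = 2 ↦ 2  <
φ = 2, ψ = 3 ↦ 2  <
φ = 3, ψ = 0 ↦ 0  <
φ = 3, ψ = 1 ↦ 1  <
φ = 3, ψ = 2 ↦ 2  <
φ = 3, ψ = 3 ↦ 3  ≥
So 1 of the 16 assignments meets the threshold.

1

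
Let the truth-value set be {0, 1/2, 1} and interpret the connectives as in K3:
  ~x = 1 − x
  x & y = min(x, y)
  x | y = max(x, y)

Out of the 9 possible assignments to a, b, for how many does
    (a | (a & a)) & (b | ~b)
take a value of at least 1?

a = 0, b = 0 ↦ 0  <
a = 0, b = 1/2 ↦ 0  <
a = 0, b = 1 ↦ 0  <
a = 1/2, b = 0 ↦ 1/2  <
a = 1/2, b = 1/2 ↦ 1/2  <
a = 1/2, b = 1 ↦ 1/2  <
a = 1, b = 0 ↦ 1  ≥
a = 1, b = 1/2 ↦ 1/2  <
a = 1, b = 1 ↦ 1  ≥
So 2 of the 9 assignments meet the threshold.

2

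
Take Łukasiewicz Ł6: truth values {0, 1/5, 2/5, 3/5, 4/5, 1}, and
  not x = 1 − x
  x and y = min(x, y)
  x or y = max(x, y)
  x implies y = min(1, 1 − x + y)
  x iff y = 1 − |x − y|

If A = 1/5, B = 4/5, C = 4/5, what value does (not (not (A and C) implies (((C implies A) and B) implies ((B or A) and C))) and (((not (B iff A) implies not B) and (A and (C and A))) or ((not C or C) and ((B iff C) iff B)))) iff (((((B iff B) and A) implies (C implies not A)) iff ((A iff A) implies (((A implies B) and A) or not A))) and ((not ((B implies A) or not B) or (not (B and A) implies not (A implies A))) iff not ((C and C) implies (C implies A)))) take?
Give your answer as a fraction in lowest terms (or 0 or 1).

1/5

A and C = 1/5 and 4/5 = 1/5
not (A and C) = not 1/5 = 4/5
C implies A = 4/5 implies 1/5 = 2/5
(C implies A) and B = 2/5 and 4/5 = 2/5
B or A = 4/5 or 1/5 = 4/5
(B or A) and C = 4/5 and 4/5 = 4/5
((C implies A) and B) implies ((B or A) and C) = 2/5 implies 4/5 = 1
not (A and C) implies (((C implies A) and B) implies ((B or A) and C)) = 4/5 implies 1 = 1
not (not (A and C) implies (((C implies A) and B) implies ((B or A) and C))) = not 1 = 0
B iff A = 4/5 iff 1/5 = 2/5
not (B iff A) = not 2/5 = 3/5
not B = not 4/5 = 1/5
not (B iff A) implies not B = 3/5 implies 1/5 = 3/5
C and A = 4/5 and 1/5 = 1/5
A and (C and A) = 1/5 and 1/5 = 1/5
(not (B iff A) implies not B) and (A and (C and A)) = 3/5 and 1/5 = 1/5
not C = not 4/5 = 1/5
not C or C = 1/5 or 4/5 = 4/5
B iff C = 4/5 iff 4/5 = 1
(B iff C) iff B = 1 iff 4/5 = 4/5
(not C or C) and ((B iff C) iff B) = 4/5 and 4/5 = 4/5
((not (B iff A) implies not B) and (A and (C and A))) or ((not C or C) and ((B iff C) iff B)) = 1/5 or 4/5 = 4/5
not (not (A and C) implies (((C implies A) and B) implies ((B or A) and C))) and (((not (B iff A) implies not B) and (A and (C and A))) or ((not C or C) and ((B iff C) iff B))) = 0 and 4/5 = 0
B iff B = 4/5 iff 4/5 = 1
(B iff B) and A = 1 and 1/5 = 1/5
not A = not 1/5 = 4/5
C implies not A = 4/5 implies 4/5 = 1
((B iff B) and A) implies (C implies not A) = 1/5 implies 1 = 1
A iff A = 1/5 iff 1/5 = 1
A implies B = 1/5 implies 4/5 = 1
(A implies B) and A = 1 and 1/5 = 1/5
not A = not 1/5 = 4/5
((A implies B) and A) or not A = 1/5 or 4/5 = 4/5
(A iff A) implies (((A implies B) and A) or not A) = 1 implies 4/5 = 4/5
(((B iff B) and A) implies (C implies not A)) iff ((A iff A) implies (((A implies B) and A) or not A)) = 1 iff 4/5 = 4/5
B implies A = 4/5 implies 1/5 = 2/5
not B = not 4/5 = 1/5
(B implies A) or not B = 2/5 or 1/5 = 2/5
not ((B implies A) or not B) = not 2/5 = 3/5
B and A = 4/5 and 1/5 = 1/5
not (B and A) = not 1/5 = 4/5
A implies A = 1/5 implies 1/5 = 1
not (A implies A) = not 1 = 0
not (B and A) implies not (A implies A) = 4/5 implies 0 = 1/5
not ((B implies A) or not B) or (not (B and A) implies not (A implies A)) = 3/5 or 1/5 = 3/5
C and C = 4/5 and 4/5 = 4/5
C implies A = 4/5 implies 1/5 = 2/5
(C and C) implies (C implies A) = 4/5 implies 2/5 = 3/5
not ((C and C) implies (C implies A)) = not 3/5 = 2/5
(not ((B implies A) or not B) or (not (B and A) implies not (A implies A))) iff not ((C and C) implies (C implies A)) = 3/5 iff 2/5 = 4/5
((((B iff B) and A) implies (C implies not A)) iff ((A iff A) implies (((A implies B) and A) or not A))) and ((not ((B implies A) or not B) or (not (B and A) implies not (A implies A))) iff not ((C and C) implies (C implies A))) = 4/5 and 4/5 = 4/5
(not (not (A and C) implies (((C implies A) and B) implies ((B or A) and C))) and (((not (B iff A) implies not B) and (A and (C and A))) or ((not C or C) and ((B iff C) iff B)))) iff (((((B iff B) and A) implies (C implies not A)) iff ((A iff A) implies (((A implies B) and A) or not A))) and ((not ((B implies A) or not B) or (not (B and A) implies not (A implies A))) iff not ((C and C) implies (C implies A)))) = 0 iff 4/5 = 1/5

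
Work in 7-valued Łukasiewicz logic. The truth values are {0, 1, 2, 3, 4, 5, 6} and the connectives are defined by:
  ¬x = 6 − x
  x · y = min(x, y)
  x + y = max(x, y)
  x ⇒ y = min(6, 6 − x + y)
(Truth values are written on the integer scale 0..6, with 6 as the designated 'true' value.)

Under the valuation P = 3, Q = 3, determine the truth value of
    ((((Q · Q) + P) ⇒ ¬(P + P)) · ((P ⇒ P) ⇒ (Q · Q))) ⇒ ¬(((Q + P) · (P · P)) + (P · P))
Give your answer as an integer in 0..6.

Q · Q = 3 · 3 = 3
(Q · Q) + P = 3 + 3 = 3
P + P = 3 + 3 = 3
¬(P + P) = ¬3 = 3
((Q · Q) + P) ⇒ ¬(P + P) = 3 ⇒ 3 = 6
P ⇒ P = 3 ⇒ 3 = 6
Q · Q = 3 · 3 = 3
(P ⇒ P) ⇒ (Q · Q) = 6 ⇒ 3 = 3
(((Q · Q) + P) ⇒ ¬(P + P)) · ((P ⇒ P) ⇒ (Q · Q)) = 6 · 3 = 3
Q + P = 3 + 3 = 3
P · P = 3 · 3 = 3
(Q + P) · (P · P) = 3 · 3 = 3
P · P = 3 · 3 = 3
((Q + P) · (P · P)) + (P · P) = 3 + 3 = 3
¬(((Q + P) · (P · P)) + (P · P)) = ¬3 = 3
((((Q · Q) + P) ⇒ ¬(P + P)) · ((P ⇒ P) ⇒ (Q · Q))) ⇒ ¬(((Q + P) · (P · P)) + (P · P)) = 3 ⇒ 3 = 6

6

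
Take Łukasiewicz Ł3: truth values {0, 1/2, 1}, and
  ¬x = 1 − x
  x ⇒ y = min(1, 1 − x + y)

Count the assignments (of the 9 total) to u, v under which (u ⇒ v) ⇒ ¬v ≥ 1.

4

u = 0, v = 0 ↦ 1  ≥
u = 0, v = 1/2 ↦ 1/2  <
u = 0, v = 1 ↦ 0  <
u = 1/2, v = 0 ↦ 1  ≥
u = 1/2, v = 1/2 ↦ 1/2  <
u = 1/2, v = 1 ↦ 0  <
u = 1, v = 0 ↦ 1  ≥
u = 1, v = 1/2 ↦ 1  ≥
u = 1, v = 1 ↦ 0  <
So 4 of the 9 assignments meet the threshold.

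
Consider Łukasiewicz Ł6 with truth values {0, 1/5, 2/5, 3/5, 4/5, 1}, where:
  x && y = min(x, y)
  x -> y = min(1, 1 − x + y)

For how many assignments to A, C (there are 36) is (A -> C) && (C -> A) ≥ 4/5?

16

value 1: 6 assignments (counts)
value 4/5: 10 assignments (counts)
value 3/5: 8 assignments
value 2/5: 6 assignments
value 1/5: 4 assignments
value 0: 2 assignments
So 16 of the 36 assignments meet the threshold.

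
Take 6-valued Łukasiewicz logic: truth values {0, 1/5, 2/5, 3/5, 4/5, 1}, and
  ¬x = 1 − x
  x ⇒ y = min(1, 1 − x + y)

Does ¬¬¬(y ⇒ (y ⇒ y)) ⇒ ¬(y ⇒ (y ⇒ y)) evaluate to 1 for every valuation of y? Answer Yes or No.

Yes

y = 0 ↦ 1
y = 1/5 ↦ 1
y = 2/5 ↦ 1
y = 3/5 ↦ 1
y = 4/5 ↦ 1
y = 1 ↦ 1
Every assignment gives a value ≥ 1.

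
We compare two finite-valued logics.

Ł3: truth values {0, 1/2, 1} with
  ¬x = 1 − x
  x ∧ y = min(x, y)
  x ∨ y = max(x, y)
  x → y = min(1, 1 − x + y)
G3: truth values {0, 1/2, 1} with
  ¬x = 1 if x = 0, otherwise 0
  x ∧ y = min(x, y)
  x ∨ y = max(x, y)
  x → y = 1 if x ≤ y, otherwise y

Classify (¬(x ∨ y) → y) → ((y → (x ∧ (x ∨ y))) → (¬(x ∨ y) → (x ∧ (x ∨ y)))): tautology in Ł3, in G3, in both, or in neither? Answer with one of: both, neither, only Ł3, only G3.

both

In Ł3: every assignment gives 1 — tautology.
In G3: every assignment gives 1 — tautology.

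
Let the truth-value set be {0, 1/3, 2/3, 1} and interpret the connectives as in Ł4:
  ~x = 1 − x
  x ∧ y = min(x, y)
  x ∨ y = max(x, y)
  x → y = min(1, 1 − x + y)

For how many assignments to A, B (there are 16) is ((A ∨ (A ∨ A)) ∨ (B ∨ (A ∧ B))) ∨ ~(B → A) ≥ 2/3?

12

A = 0, B = 0 ↦ 0  <
A = 0, B = 1/3 ↦ 1/3  <
A = 0, B = 2/3 ↦ 2/3  ≥
A = 0, B = 1 ↦ 1  ≥
A = 1/3, B = 0 ↦ 1/3  <
A = 1/3, B = 1/3 ↦ 1/3  <
A = 1/3, B = 2/3 ↦ 2/3  ≥
A = 1/3, B = 1 ↦ 1  ≥
A = 2/3, B = 0 ↦ 2/3  ≥
A = 2/3, B = 1/3 ↦ 2/3  ≥
A = 2/3, B = 2/3 ↦ 2/3  ≥
A = 2/3, B = 1 ↦ 1  ≥
A = 1, B = 0 ↦ 1  ≥
A = 1, B = 1/3 ↦ 1  ≥
A = 1, B = 2/3 ↦ 1  ≥
A = 1, B = 1 ↦ 1  ≥
So 12 of the 16 assignments meet the threshold.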